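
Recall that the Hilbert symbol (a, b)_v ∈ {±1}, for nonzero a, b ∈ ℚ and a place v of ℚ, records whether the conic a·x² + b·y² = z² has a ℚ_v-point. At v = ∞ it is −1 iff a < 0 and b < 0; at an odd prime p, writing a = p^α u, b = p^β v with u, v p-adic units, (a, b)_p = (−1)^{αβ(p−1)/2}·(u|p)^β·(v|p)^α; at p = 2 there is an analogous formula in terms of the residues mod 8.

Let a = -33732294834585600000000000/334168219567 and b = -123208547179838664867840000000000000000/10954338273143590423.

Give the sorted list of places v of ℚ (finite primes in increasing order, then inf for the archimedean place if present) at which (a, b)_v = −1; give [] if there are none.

(a, b) ≡ (-770, -798) mod (ℚ^×)²; places V = {2, 3, 5, 7, 11, 13, 19, 23, 31, ∞}.
(a,b)_7: α=-11, u≡1; β=-19, v≡3 (mod 7); (1|7)=+1, (3|7)=-1; sign (−1)^1·+1^-19·-1^-11 = +1.
(a,b)_3: α=4, u≡1; β=3, v≡1 (mod 3); (1|3)=+1, (1|3)=+1; sign (−1)^0·+1^3·+1^4 = +1.
(a,b)_13: α=-2, u≡3; β=0, v≡7 (mod 13); (3|13)=+1, (7|13)=-1; sign (−1)^0·+1^0·-1^-2 = +1.
(a,b)_31: α=0, u≡25; β=-2, v≡1 (mod 31); (25|31)=+1, (1|31)=+1; sign (−1)^0·+1^-2·+1^0 = +1.
(a,b)_∞: sgn(-770)=−, sgn(-798)=−, so -1.
(a,b)_23: α=2, u≡1; β=2, v≡21 (mod 23); (1|23)=+1, (21|23)=-1; sign (−1)^0·+1^2·-1^2 = +1.
(a,b)_11: α=3, u≡8; β=4, v≡9 (mod 11); (8|11)=-1, (9|11)=+1; sign (−1)^0·-1^4·+1^3 = +1.
(a,b)_5: α=11, u≡1; β=16, v≡2 (mod 5); (1|5)=+1, (2|5)=-1; sign (−1)^0·+1^16·-1^11 = -1.
(a,b)_19: α=2, u≡17; β=3, v≡18 (mod 19); (17|19)=+1, (18|19)=-1; sign (−1)^0·+1^3·-1^2 = +1.
(a,b)_2: α=25, β=49; u≡7, v≡1 (mod 8); ε(u)ε(v)=1·0, αω(v)=25·0, βω(u)=49·0; sum ≡ 0  ⇒  +1.
(-770, -798 / ℚ) ramifies at {5, ∞}: a division algebra.

[5, inf]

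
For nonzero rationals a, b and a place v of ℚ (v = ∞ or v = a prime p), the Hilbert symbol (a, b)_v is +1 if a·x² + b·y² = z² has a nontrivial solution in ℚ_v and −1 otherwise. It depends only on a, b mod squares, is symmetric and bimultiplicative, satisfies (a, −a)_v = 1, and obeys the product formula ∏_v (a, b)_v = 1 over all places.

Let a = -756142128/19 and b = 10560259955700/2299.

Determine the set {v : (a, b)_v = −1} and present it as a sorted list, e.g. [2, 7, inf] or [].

Mod squares: a ≡ -57, b ≡ 6783. Check v ∈ {∞, 2, 3, 5, 7, 11, 13, 17, 19}.
v=17: a=17^0·(≡11), b=17^1·(≡1) mod 17; (11|17)=-1, (1|17)=+1; (−1)^{0·1·8}·(-1)^1·(+1)^0 = -1.
v=11: a=11^0·(≡9), b=11^-2·(≡6) mod 11; (9|11)=+1, (6|11)=-1; (−1)^{0·-2·5}·(+1)^-2·(-1)^0 = +1.
v=∞: -57 < 0 and 6783 > 0  ⇒  (a,b)_∞ = +1.
v=2: v_2(a)=4, v_2(b)=2; units ≡ 7, 7 (mod 8); ε·ε+αω+βω = 1·1+4·0+2·0 ≡ 1  ⇒  (a,b)_2 = -1.
v=5: a=5^0·(≡3), b=5^2·(≡2) mod 5; (3|5)=-1, (2|5)=-1; (−1)^{0·2·2}·(-1)^2·(-1)^0 = +1.
v=13: a=13^0·(≡2), b=13^2·(≡4) mod 13; (2|13)=-1, (4|13)=+1; (−1)^{0·2·6}·(-1)^2·(+1)^0 = +1.
v=19: a=19^-1·(≡17), b=19^-1·(≡14) mod 19; (17|19)=+1, (14|19)=-1; (−1)^{-1·-1·9}·(+1)^-1·(-1)^-1 = +1.
v=7: a=7^4·(≡6), b=7^5·(≡6) mod 7; (6|7)=-1, (6|7)=-1; (−1)^{4·5·3}·(-1)^5·(-1)^4 = -1.
v=3: a=3^9·(≡2), b=3^7·(≡2) mod 3; (2|3)=-1, (2|3)=-1; (−1)^{9·7·1}·(-1)^7·(-1)^9 = -1.
(-57, 6783 / ℚ) ramifies at {2, 3, 7, 17}: a division algebra.

[2, 3, 7, 17]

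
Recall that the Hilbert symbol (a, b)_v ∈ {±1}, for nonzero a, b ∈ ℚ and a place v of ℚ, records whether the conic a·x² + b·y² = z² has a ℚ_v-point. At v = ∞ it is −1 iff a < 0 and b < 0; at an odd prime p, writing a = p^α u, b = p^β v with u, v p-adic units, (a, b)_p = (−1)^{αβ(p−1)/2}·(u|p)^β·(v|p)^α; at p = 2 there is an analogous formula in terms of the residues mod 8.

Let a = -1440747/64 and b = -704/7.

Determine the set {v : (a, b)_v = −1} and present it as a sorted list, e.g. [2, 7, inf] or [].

Mod squares: a ≡ -3, b ≡ -77. Check v ∈ {∞, 2, 3, 7, 11}.
v=∞: -3 < 0 and -77 < 0  ⇒  (a,b)_∞ = -1.
v=3: a=3^5·(≡2), b=3^0·(≡1) mod 3; (2|3)=-1, (1|3)=+1; (−1)^{5·0·1}·(-1)^0·(+1)^5 = +1.
v=7: a=7^2·(≡4), b=7^-1·(≡3) mod 7; (4|7)=+1, (3|7)=-1; (−1)^{2·-1·3}·(+1)^-1·(-1)^2 = +1.
v=2: v_2(a)=-6, v_2(b)=6; units ≡ 5, 3 (mod 8); ε·ε+αω+βω = 0·1+-6·1+6·1 ≡ 0  ⇒  (a,b)_2 = +1.
v=11: a=11^2·(≡8), b=11^1·(≡5) mod 11; (8|11)=-1, (5|11)=+1; (−1)^{2·1·5}·(-1)^1·(+1)^2 = -1.
(-3, -77 / ℚ) ramifies at {11, ∞}: a division algebra.

[11, inf]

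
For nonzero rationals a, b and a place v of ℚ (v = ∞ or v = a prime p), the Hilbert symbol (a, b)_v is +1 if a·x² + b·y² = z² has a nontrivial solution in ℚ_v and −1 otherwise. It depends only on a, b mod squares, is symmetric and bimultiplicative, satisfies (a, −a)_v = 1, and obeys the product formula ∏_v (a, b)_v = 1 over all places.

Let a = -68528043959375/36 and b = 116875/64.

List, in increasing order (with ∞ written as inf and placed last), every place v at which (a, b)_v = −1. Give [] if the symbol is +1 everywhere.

[5, 17]

Mod squares: a ≡ -935, b ≡ 187. Check v ∈ {∞, 2, 3, 5, 7, 11, 13, 17}.
v=2: v_2(a)=-2, v_2(b)=-6; units ≡ 1, 3 (mod 8); ε·ε+αω+βω = 0·1+-2·1+-6·0 ≡ 0  ⇒  (a,b)_2 = +1.
v=5: a=5^5·(≡3), b=5^4·(≡3) mod 5; (3|5)=-1, (3|5)=-1; (−1)^{5·4·2}·(-1)^4·(-1)^5 = -1.
v=17: a=17^3·(≡2), b=17^1·(≡11) mod 17; (2|17)=+1, (11|17)=-1; (−1)^{3·1·8}·(+1)^1·(-1)^3 = -1.
v=13: a=13^2·(≡4), b=13^0·(≡8) mod 13; (4|13)=+1, (8|13)=-1; (−1)^{2·0·6}·(+1)^0·(-1)^2 = +1.
v=3: a=3^-2·(≡1), b=3^0·(≡1) mod 3; (1|3)=+1, (1|3)=+1; (−1)^{-2·0·1}·(+1)^0·(+1)^-2 = +1.
v=7: a=7^4·(≡5), b=7^0·(≡3) mod 7; (5|7)=-1, (3|7)=-1; (−1)^{4·0·3}·(-1)^0·(-1)^4 = +1.
v=∞: -935 < 0 and 187 > 0  ⇒  (a,b)_∞ = +1.
v=11: a=11^1·(≡5), b=11^1·(≡6) mod 11; (5|11)=+1, (6|11)=-1; (−1)^{1·1·5}·(+1)^1·(-1)^1 = +1.
(-935, 187 / ℚ) ramifies at {5, 17}: a division algebra.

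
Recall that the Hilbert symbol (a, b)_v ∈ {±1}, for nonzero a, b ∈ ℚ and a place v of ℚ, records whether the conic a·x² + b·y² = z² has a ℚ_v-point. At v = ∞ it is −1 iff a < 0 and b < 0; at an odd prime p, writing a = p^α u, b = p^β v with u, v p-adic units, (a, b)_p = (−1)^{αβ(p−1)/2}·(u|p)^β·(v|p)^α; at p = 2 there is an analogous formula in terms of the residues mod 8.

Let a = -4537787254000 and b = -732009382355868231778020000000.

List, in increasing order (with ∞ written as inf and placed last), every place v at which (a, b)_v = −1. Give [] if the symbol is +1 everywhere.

[5, 7, 11, inf]

Mod squares: a ≡ -324415, b ≡ -21505. Check v ∈ {∞, 2, 3, 5, 7, 11, 13, 17, 23, 31}.
v=17: a=17^2·(≡13), b=17^5·(≡14) mod 17; (13|17)=+1, (14|17)=-1; (−1)^{2·5·8}·(+1)^5·(-1)^2 = +1.
v=31: a=31^1·(≡23), b=31^2·(≡19) mod 31; (23|31)=-1, (19|31)=+1; (−1)^{1·2·15}·(-1)^2·(+1)^1 = +1.
v=7: a=7^1·(≡1), b=7^0·(≡3) mod 7; (1|7)=+1, (3|7)=-1; (−1)^{1·0·3}·(+1)^0·(-1)^1 = -1.
v=2: v_2(a)=4, v_2(b)=8; units ≡ 1, 7 (mod 8); ε·ε+αω+βω = 0·1+4·0+8·0 ≡ 0  ⇒  (a,b)_2 = +1.
v=23: a=23^1·(≡20), b=23^3·(≡12) mod 23; (20|23)=-1, (12|23)=+1; (−1)^{1·3·11}·(-1)^3·(+1)^1 = +1.
v=3: a=3^0·(≡2), b=3^4·(≡2) mod 3; (2|3)=-1, (2|3)=-1; (−1)^{0·4·1}·(-1)^4·(-1)^0 = +1.
v=13: a=13^1·(≡2), b=13^2·(≡12) mod 13; (2|13)=-1, (12|13)=+1; (−1)^{1·2·6}·(-1)^2·(+1)^1 = +1.
v=∞: -324415 < 0 and -21505 < 0  ⇒  (a,b)_∞ = -1.
v=5: a=5^3·(≡3), b=5^7·(≡4) mod 5; (3|5)=-1, (4|5)=+1; (−1)^{3·7·2}·(-1)^7·(+1)^3 = -1.
v=11: a=11^2·(≡8), b=11^5·(≡4) mod 11; (8|11)=-1, (4|11)=+1; (−1)^{2·5·5}·(-1)^5·(+1)^2 = -1.
|Ram(-324415, -21505)| = 4, even; anisotropic at {5, 7, 11, ∞}.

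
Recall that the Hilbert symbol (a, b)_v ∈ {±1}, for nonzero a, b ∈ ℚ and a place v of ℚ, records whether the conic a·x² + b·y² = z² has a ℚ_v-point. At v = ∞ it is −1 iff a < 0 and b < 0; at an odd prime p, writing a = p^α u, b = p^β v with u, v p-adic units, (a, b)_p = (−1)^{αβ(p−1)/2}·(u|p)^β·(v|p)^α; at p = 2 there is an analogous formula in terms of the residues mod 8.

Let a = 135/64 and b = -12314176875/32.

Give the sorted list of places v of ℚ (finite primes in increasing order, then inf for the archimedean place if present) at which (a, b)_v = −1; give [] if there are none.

(a, b) ≡ (15, -6006) mod (ℚ^×)²; places V = {2, 3, 5, 7, 11, 13, ∞}.
(a,b)_11: α=0, u≡4; β=1, v≡9 (mod 11); (4|11)=+1, (9|11)=+1; sign (−1)^0·+1^1·+1^0 = +1.
(a,b)_5: α=1, u≡3; β=4, v≡1 (mod 5); (3|5)=-1, (1|5)=+1; sign (−1)^0·-1^4·+1^1 = +1.
(a,b)_2: α=-6, β=-5; u≡7, v≡5 (mod 8); ε(u)ε(v)=1·0, αω(v)=-6·1, βω(u)=-5·0; sum ≡ 0  ⇒  +1.
(a,b)_7: α=0, u≡2; β=1, v≡5 (mod 7); (2|7)=+1, (5|7)=-1; sign (−1)^0·+1^1·-1^0 = +1.
(a,b)_∞: sgn(15)=+, sgn(-6006)=−, so +1.
(a,b)_3: α=3, u≡2; β=9, v≡2 (mod 3); (2|3)=-1, (2|3)=-1; sign (−1)^1·-1^9·-1^3 = -1.
(a,b)_13: α=0, u≡8; β=1, v≡11 (mod 13); (8|13)=-1, (11|13)=-1; sign (−1)^0·-1^1·-1^0 = -1.
Ram(15, -6006) = {3, 13}; no ℚ_3-point on the conic.

[3, 13]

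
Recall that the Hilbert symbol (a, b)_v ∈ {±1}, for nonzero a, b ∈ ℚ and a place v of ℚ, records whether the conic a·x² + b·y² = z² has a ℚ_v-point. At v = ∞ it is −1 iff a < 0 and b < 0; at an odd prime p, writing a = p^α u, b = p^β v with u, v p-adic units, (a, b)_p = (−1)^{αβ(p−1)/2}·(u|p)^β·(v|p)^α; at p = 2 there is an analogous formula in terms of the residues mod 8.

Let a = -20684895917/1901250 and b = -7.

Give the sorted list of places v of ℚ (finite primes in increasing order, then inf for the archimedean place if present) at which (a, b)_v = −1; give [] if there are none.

Mod squares: a ≡ -12586, b ≡ -7. Check v ∈ {∞, 2, 3, 5, 7, 13, 29, 31, 37}.
v=37: a=37^2·(≡32), b=37^0·(≡30) mod 37; (32|37)=-1, (30|37)=+1; (−1)^{2·0·18}·(-1)^0·(+1)^2 = +1.
v=7: a=7^5·(≡2), b=7^1·(≡6) mod 7; (2|7)=+1, (6|7)=-1; (−1)^{5·1·3}·(+1)^1·(-1)^5 = +1.
v=∞: -12586 < 0 and -7 < 0  ⇒  (a,b)_∞ = -1.
v=31: a=31^1·(≡18), b=31^0·(≡24) mod 31; (18|31)=+1, (24|31)=-1; (−1)^{1·0·15}·(+1)^0·(-1)^1 = -1.
v=5: a=5^-4·(≡4), b=5^0·(≡3) mod 5; (4|5)=+1, (3|5)=-1; (−1)^{-4·0·2}·(+1)^0·(-1)^-4 = +1.
v=3: a=3^-2·(≡2), b=3^0·(≡2) mod 3; (2|3)=-1, (2|3)=-1; (−1)^{-2·0·1}·(-1)^0·(-1)^-2 = +1.
v=13: a=13^-2·(≡11), b=13^0·(≡6) mod 13; (11|13)=-1, (6|13)=-1; (−1)^{-2·0·6}·(-1)^0·(-1)^-2 = +1.
v=2: v_2(a)=-1, v_2(b)=0; units ≡ 3, 1 (mod 8); ε·ε+αω+βω = 1·0+-1·0+0·1 ≡ 0  ⇒  (a,b)_2 = +1.
v=29: a=29^1·(≡4), b=29^0·(≡22) mod 29; (4|29)=+1, (22|29)=+1; (−1)^{1·0·14}·(+1)^0·(+1)^1 = +1.
|Ram(-12586, -7)| = 2, even; anisotropic at {31, ∞}.

[31, inf]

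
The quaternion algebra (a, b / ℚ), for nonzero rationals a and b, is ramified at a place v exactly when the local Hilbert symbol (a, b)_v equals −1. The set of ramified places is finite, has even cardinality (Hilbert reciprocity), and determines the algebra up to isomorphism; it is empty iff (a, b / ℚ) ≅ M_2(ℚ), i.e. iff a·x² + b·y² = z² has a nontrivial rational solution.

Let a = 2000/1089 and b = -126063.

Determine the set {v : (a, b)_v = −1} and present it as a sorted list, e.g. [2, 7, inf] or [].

[3, 5, 7, 23]

Mod squares: a ≡ 5, b ≡ -14007. Check v ∈ {∞, 2, 3, 5, 7, 11, 23, 29}.
v=∞: 5 > 0 and -14007 < 0  ⇒  (a,b)_∞ = +1.
v=23: a=23^0·(≡20), b=23^1·(≡16) mod 23; (20|23)=-1, (16|23)=+1; (−1)^{0·1·11}·(-1)^1·(+1)^0 = -1.
v=11: a=11^-2·(≡1), b=11^0·(≡8) mod 11; (1|11)=+1, (8|11)=-1; (−1)^{-2·0·5}·(+1)^0·(-1)^-2 = +1.
v=2: v_2(a)=4, v_2(b)=0; units ≡ 5, 1 (mod 8); ε·ε+αω+βω = 0·0+4·0+0·1 ≡ 0  ⇒  (a,b)_2 = +1.
v=5: a=5^3·(≡4), b=5^0·(≡2) mod 5; (4|5)=+1, (2|5)=-1; (−1)^{3·0·2}·(+1)^0·(-1)^3 = -1.
v=29: a=29^0·(≡9), b=29^1·(≡3) mod 29; (9|29)=+1, (3|29)=-1; (−1)^{0·1·14}·(+1)^1·(-1)^0 = +1.
v=7: a=7^0·(≡3), b=7^1·(≡2) mod 7; (3|7)=-1, (2|7)=+1; (−1)^{0·1·3}·(-1)^1·(+1)^0 = -1.
v=3: a=3^-2·(≡2), b=3^3·(≡2) mod 3; (2|3)=-1, (2|3)=-1; (−1)^{-2·3·1}·(-1)^3·(-1)^-2 = -1.
Ram(5, -14007) = {3, 5, 7, 23}; no ℚ_3-point on the conic.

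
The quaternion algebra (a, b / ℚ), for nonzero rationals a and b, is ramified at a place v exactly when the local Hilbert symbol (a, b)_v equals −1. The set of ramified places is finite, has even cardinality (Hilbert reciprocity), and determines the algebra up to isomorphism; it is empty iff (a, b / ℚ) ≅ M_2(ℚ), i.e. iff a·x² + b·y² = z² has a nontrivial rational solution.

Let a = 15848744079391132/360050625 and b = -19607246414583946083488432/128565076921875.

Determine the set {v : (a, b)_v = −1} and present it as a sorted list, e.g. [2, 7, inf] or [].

[2, 7, 13, 17]

Mod squares: a ≡ 7, b ≡ -4641. Check v ∈ {∞, 2, 3, 5, 7, 11, 13, 17, 23}.
v=17: a=17^2·(≡3), b=17^3·(≡13) mod 17; (3|17)=-1, (13|17)=+1; (−1)^{2·3·8}·(-1)^3·(+1)^2 = -1.
v=23: a=23^-2·(≡15), b=23^-4·(≡11) mod 23; (15|23)=-1, (11|23)=-1; (−1)^{-2·-4·11}·(-1)^-4·(-1)^-2 = +1.
v=∞: 7 > 0 and -4641 < 0  ⇒  (a,b)_∞ = +1.
v=13: a=13^8·(≡11), b=13^13·(≡2) mod 13; (11|13)=-1, (2|13)=-1; (−1)^{8·13·6}·(-1)^13·(-1)^8 = -1.
v=3: a=3^-2·(≡1), b=3^-5·(≡1) mod 3; (1|3)=+1, (1|3)=+1; (−1)^{-2·-5·1}·(+1)^-5·(+1)^-2 = +1.
v=11: a=11^-2·(≡2), b=11^-2·(≡5) mod 11; (2|11)=-1, (5|11)=+1; (−1)^{-2·-2·5}·(-1)^-2·(+1)^-2 = +1.
v=5: a=5^-4·(≡2), b=5^-6·(≡1) mod 5; (2|5)=-1, (1|5)=+1; (−1)^{-4·-6·2}·(-1)^-6·(+1)^-4 = +1.
v=2: v_2(a)=2, v_2(b)=4; units ≡ 7, 7 (mod 8); ε·ε+αω+βω = 1·1+2·0+4·0 ≡ 1  ⇒  (a,b)_2 = -1.
v=7: a=7^5·(≡2), b=7^7·(≡2) mod 7; (2|7)=+1, (2|7)=+1; (−1)^{5·7·3}·(+1)^7·(+1)^5 = -1.
Ram(7, -4641) = {2, 7, 13, 17}; no ℚ_2-point on the conic.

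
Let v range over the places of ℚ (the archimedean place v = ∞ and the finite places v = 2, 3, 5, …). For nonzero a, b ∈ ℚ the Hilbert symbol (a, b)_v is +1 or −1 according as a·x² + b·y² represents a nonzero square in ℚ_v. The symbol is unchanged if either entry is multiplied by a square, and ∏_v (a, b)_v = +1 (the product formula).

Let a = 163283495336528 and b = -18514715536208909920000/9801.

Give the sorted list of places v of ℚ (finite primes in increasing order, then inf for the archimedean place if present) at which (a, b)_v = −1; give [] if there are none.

[7, 17]

Mod squares: a ≡ 79373, b ≡ -7. Check v ∈ {∞, 2, 3, 5, 7, 11, 17, 23, 29}.
v=7: a=7^1·(≡5), b=7^1·(≡6) mod 7; (5|7)=-1, (6|7)=-1; (−1)^{1·1·3}·(-1)^1·(-1)^1 = -1.
v=3: a=3^0·(≡2), b=3^-4·(≡2) mod 3; (2|3)=-1, (2|3)=-1; (−1)^{0·-4·1}·(-1)^-4·(-1)^0 = +1.
v=5: a=5^0·(≡3), b=5^4·(≡3) mod 5; (3|5)=-1, (3|5)=-1; (−1)^{0·4·2}·(-1)^4·(-1)^0 = +1.
v=23: a=23^3·(≡13), b=23^4·(≡2) mod 23; (13|23)=+1, (2|23)=+1; (−1)^{3·4·11}·(+1)^4·(+1)^3 = +1.
v=∞: 79373 > 0 and -7 < 0  ⇒  (a,b)_∞ = +1.
v=11: a=11^0·(≡6), b=11^-2·(≡3) mod 11; (6|11)=-1, (3|11)=+1; (−1)^{0·-2·5}·(-1)^-2·(+1)^0 = +1.
v=2: v_2(a)=4, v_2(b)=8; units ≡ 5, 1 (mod 8); ε·ε+αω+βω = 0·0+4·0+8·1 ≡ 0  ⇒  (a,b)_2 = +1.
v=17: a=17^3·(≡11), b=17^4·(≡5) mod 17; (11|17)=-1, (5|17)=-1; (−1)^{3·4·8}·(-1)^4·(-1)^3 = -1.
v=29: a=29^3·(≡15), b=29^4·(≡23) mod 29; (15|29)=-1, (23|29)=+1; (−1)^{3·4·14}·(-1)^4·(+1)^3 = +1.
Ram(79373, -7) = {7, 17}; no ℚ_7-point on the conic.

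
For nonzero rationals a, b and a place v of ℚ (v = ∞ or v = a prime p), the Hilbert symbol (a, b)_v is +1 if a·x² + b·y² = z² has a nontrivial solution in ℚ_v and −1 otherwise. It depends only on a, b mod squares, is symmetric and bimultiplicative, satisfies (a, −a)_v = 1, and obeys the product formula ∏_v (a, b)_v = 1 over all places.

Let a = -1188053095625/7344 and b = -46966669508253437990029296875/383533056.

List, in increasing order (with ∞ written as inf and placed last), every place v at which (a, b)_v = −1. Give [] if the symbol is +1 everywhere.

[11, 17, 29, inf]

Mod squares: a ≡ -54723, b ≡ -11. Check v ∈ {∞, 2, 3, 5, 11, 17, 29, 37}.
v=37: a=37^1·(≡27), b=37^2·(≡7) mod 37; (27|37)=+1, (7|37)=+1; (−1)^{1·2·18}·(+1)^2·(+1)^1 = +1.
v=29: a=29^1·(≡26), b=29^2·(≡12) mod 29; (26|29)=-1, (12|29)=-1; (−1)^{1·2·14}·(-1)^2·(-1)^1 = -1.
v=∞: -54723 < 0 and -11 < 0  ⇒  (a,b)_∞ = -1.
v=2: v_2(a)=-4, v_2(b)=-14; units ≡ 5, 5 (mod 8); ε·ε+αω+βω = 0·0+-4·1+-14·1 ≡ 0  ⇒  (a,b)_2 = +1.
v=3: a=3^-3·(≡2), b=3^-4·(≡1) mod 3; (2|3)=-1, (1|3)=+1; (−1)^{-3·-4·1}·(-1)^-4·(+1)^-3 = +1.
v=5: a=5^4·(≡3), b=5^10·(≡1) mod 5; (3|5)=-1, (1|5)=+1; (−1)^{4·10·2}·(-1)^10·(+1)^4 = +1.
v=17: a=17^-1·(≡14), b=17^-2·(≡11) mod 17; (14|17)=-1, (11|17)=-1; (−1)^{-1·-2·8}·(-1)^-2·(-1)^-1 = -1.
v=11: a=11^6·(≡8), b=11^15·(≡6) mod 11; (8|11)=-1, (6|11)=-1; (−1)^{6·15·5}·(-1)^15·(-1)^6 = -1.
|Ram(-54723, -11)| = 4, even; anisotropic at {11, 17, 29, ∞}.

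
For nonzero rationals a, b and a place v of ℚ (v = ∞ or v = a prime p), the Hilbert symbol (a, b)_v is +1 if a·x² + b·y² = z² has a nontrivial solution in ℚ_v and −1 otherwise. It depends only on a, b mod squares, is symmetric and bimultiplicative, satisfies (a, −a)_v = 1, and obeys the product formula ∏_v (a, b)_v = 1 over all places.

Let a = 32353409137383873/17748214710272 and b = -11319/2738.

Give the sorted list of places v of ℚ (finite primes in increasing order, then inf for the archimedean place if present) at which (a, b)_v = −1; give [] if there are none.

[7, 11]

(a, b) ≡ (66, -462) mod (ℚ^×)²; places V = {2, 3, 7, 11, 17, 23, 37, ∞}.
(a,b)_37: α=-4, u≡31; β=-2, v≡20 (mod 37); (31|37)=-1, (20|37)=-1; sign (−1)^0·-1^-2·-1^-4 = +1.
(a,b)_7: α=10, u≡3; β=3, v≡2 (mod 7); (3|7)=-1, (2|7)=+1; sign (−1)^0·-1^3·+1^10 = -1.
(a,b)_3: α=9, u≡1; β=1, v≡2 (mod 3); (1|3)=+1, (2|3)=-1; sign (−1)^1·+1^1·-1^9 = +1.
(a,b)_23: α=2, u≡15; β=0, v≡20 (mod 23); (15|23)=-1, (20|23)=-1; sign (−1)^0·-1^0·-1^2 = +1.
(a,b)_∞: sgn(66)=+, sgn(-462)=−, so +1.
(a,b)_17: α=-2, u≡15; β=0, v≡3 (mod 17); (15|17)=+1, (3|17)=-1; sign (−1)^0·+1^0·-1^-2 = +1.
(a,b)_2: α=-15, β=-1; u≡1, v≡1 (mod 8); ε(u)ε(v)=0·0, αω(v)=-15·0, βω(u)=-1·0; sum ≡ 0  ⇒  +1.
(a,b)_11: α=1, u≡2; β=1, v≡6 (mod 11); (2|11)=-1, (6|11)=-1; sign (−1)^1·-1^1·-1^1 = -1.
|Ram(66, -462)| = 2, even; anisotropic at {7, 11}.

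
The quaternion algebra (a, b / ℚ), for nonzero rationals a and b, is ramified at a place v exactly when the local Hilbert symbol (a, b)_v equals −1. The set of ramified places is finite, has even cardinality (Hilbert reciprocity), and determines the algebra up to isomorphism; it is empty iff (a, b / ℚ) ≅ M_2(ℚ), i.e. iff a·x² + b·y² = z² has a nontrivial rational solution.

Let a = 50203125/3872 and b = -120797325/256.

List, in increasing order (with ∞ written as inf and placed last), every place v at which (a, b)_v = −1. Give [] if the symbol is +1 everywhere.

(a, b) ≡ (714, -493) mod (ℚ^×)²; places V = {2, 3, 5, 7, 11, 17, 29, ∞}.
(a,b)_29: α=0, u≡14; β=1, v≡2 (mod 29); (14|29)=-1, (2|29)=-1; sign (−1)^0·-1^1·-1^0 = -1.
(a,b)_5: α=6, u≡4; β=2, v≡2 (mod 5); (4|5)=+1, (2|5)=-1; sign (−1)^0·+1^2·-1^6 = +1.
(a,b)_∞: sgn(714)=+, sgn(-493)=−, so +1.
(a,b)_7: α=1, u≡4; β=0, v≡4 (mod 7); (4|7)=+1, (4|7)=+1; sign (−1)^0·+1^0·+1^1 = +1.
(a,b)_2: α=-5, β=-8; u≡5, v≡3 (mod 8); ε(u)ε(v)=0·1, αω(v)=-5·1, βω(u)=-8·1; sum ≡ 1  ⇒  -1.
(a,b)_11: α=-2, u≡6; β=2, v≡8 (mod 11); (6|11)=-1, (8|11)=-1; sign (−1)^0·-1^2·-1^-2 = +1.
(a,b)_3: α=3, u≡1; β=4, v≡2 (mod 3); (1|3)=+1, (2|3)=-1; sign (−1)^0·+1^4·-1^3 = -1.
(a,b)_17: α=1, u≡16; β=1, v≡3 (mod 17); (16|17)=+1, (3|17)=-1; sign (−1)^0·+1^1·-1^1 = -1.
(714, -493 / ℚ) ramifies at {2, 3, 17, 29}: a division algebra.

[2, 3, 17, 29]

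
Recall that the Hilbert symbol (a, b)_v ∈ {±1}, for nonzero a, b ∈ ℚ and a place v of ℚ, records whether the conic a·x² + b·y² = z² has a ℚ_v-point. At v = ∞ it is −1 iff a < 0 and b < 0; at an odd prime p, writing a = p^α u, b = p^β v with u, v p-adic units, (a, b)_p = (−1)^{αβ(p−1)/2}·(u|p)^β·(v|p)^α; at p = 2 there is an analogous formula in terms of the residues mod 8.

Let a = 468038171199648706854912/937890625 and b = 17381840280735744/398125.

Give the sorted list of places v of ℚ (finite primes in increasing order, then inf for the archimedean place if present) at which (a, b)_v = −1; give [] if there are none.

[13, 41]

(a, b) ≡ (585062907, 650793) mod (ℚ^×)²; places V = {2, 3, 5, 7, 11, 13, 29, 31, 37, 41, ∞}.
(a,b)_5: α=-8, u≡2; β=-4, v≡2 (mod 5); (2|5)=-1, (2|5)=-1; sign (−1)^0·-1^-4·-1^-8 = +1.
(a,b)_13: α=1, u≡1; β=-1, v≡6 (mod 13); (1|13)=+1, (6|13)=-1; sign (−1)^0·+1^-1·-1^1 = -1.
(a,b)_31: α=3, u≡30; β=2, v≡28 (mod 31); (30|31)=-1, (28|31)=+1; sign (−1)^0·-1^2·+1^3 = +1.
(a,b)_2: α=20, β=12; u≡3, v≡1 (mod 8); ε(u)ε(v)=1·0, αω(v)=20·0, βω(u)=12·1; sum ≡ 0  ⇒  +1.
(a,b)_29: α=1, u≡8; β=0, v≡16 (mod 29); (8|29)=-1, (16|29)=+1; sign (−1)^0·-1^0·+1^1 = +1.
(a,b)_11: α=3, u≡8; β=3, v≡5 (mod 11); (8|11)=-1, (5|11)=+1; sign (−1)^1·-1^3·+1^3 = +1.
(a,b)_3: α=9, u≡2; β=7, v≡1 (mod 3); (2|3)=-1, (1|3)=+1; sign (−1)^1·-1^7·+1^9 = +1.
(a,b)_7: α=-4, u≡2; β=-2, v≡6 (mod 7); (2|7)=+1, (6|7)=-1; sign (−1)^0·+1^-2·-1^-4 = +1.
(a,b)_∞: sgn(585062907)=+, sgn(650793)=+, so +1.
(a,b)_41: α=1, u≡39; β=1, v≡15 (mod 41); (39|41)=+1, (15|41)=-1; sign (−1)^0·+1^1·-1^1 = -1.
(a,b)_37: α=1, u≡29; β=1, v≡24 (mod 37); (29|37)=-1, (24|37)=-1; sign (−1)^0·-1^1·-1^1 = +1.
|Ram(585062907, 650793)| = 2, even; anisotropic at {13, 41}.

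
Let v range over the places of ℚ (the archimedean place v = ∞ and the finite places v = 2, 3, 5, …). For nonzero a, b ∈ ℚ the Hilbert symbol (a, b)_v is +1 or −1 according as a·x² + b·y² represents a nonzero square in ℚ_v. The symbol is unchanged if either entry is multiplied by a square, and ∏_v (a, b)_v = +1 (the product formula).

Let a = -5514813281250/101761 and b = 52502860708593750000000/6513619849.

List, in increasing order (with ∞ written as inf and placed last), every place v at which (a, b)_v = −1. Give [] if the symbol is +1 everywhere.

[7, 17]

Mod squares: a ≡ -9282, b ≡ 3094. Check v ∈ {∞, 2, 3, 5, 7, 11, 13, 17, 23, 29}.
v=∞: -9282 < 0 and 3094 > 0  ⇒  (a,b)_∞ = +1.
v=23: a=23^0·(≡15), b=23^-2·(≡2) mod 23; (15|23)=-1, (2|23)=+1; (−1)^{0·-2·11}·(-1)^-2·(+1)^0 = +1.
v=29: a=29^-2·(≡26), b=29^-2·(≡24) mod 29; (26|29)=-1, (24|29)=+1; (−1)^{-2·-2·14}·(-1)^-2·(+1)^-2 = +1.
v=11: a=11^-2·(≡7), b=11^-4·(≡3) mod 11; (7|11)=-1, (3|11)=+1; (−1)^{-2·-4·5}·(-1)^-4·(+1)^-2 = +1.
v=7: a=7^1·(≡2), b=7^1·(≡4) mod 7; (2|7)=+1, (4|7)=+1; (−1)^{1·1·3}·(+1)^1·(+1)^1 = -1.
v=3: a=3^3·(≡2), b=3^2·(≡1) mod 3; (2|3)=-1, (1|3)=+1; (−1)^{3·2·1}·(-1)^2·(+1)^3 = +1.
v=13: a=13^3·(≡10), b=13^7·(≡4) mod 13; (10|13)=+1, (4|13)=+1; (−1)^{3·7·6}·(+1)^7·(+1)^3 = +1.
v=5: a=5^8·(≡3), b=5^14·(≡4) mod 5; (3|5)=-1, (4|5)=+1; (−1)^{8·14·2}·(-1)^14·(+1)^8 = +1.
v=17: a=17^1·(≡1), b=17^1·(≡12) mod 17; (1|17)=+1, (12|17)=-1; (−1)^{1·1·8}·(+1)^1·(-1)^1 = -1.
v=2: v_2(a)=1, v_2(b)=7; units ≡ 7, 3 (mod 8); ε·ε+αω+βω = 1·1+1·1+7·0 ≡ 0  ⇒  (a,b)_2 = +1.
Ram(-9282, 3094) = {7, 17}; no ℚ_7-point on the conic.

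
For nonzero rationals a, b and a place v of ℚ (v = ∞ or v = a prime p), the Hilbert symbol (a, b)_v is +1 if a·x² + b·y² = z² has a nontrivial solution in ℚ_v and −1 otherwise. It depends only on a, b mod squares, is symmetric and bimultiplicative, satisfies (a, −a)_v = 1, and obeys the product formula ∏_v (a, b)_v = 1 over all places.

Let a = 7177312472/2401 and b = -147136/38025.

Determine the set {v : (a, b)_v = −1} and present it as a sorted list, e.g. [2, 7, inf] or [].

[2, 19]

Mod squares: a ≡ 41078, b ≡ -19. Check v ∈ {∞, 2, 3, 5, 7, 11, 13, 19, 23, 47}.
v=∞: 41078 > 0 and -19 < 0  ⇒  (a,b)_∞ = +1.
v=47: a=47^1·(≡34), b=47^0·(≡34) mod 47; (34|47)=+1, (34|47)=+1; (−1)^{1·0·23}·(+1)^0·(+1)^1 = +1.
v=19: a=19^3·(≡3), b=19^1·(≡14) mod 19; (3|19)=-1, (14|19)=-1; (−1)^{3·1·9}·(-1)^1·(-1)^3 = -1.
v=7: a=7^-4·(≡1), b=7^0·(≡4) mod 7; (1|7)=+1, (4|7)=+1; (−1)^{-4·0·3}·(+1)^0·(+1)^-4 = +1.
v=11: a=11^2·(≡4), b=11^2·(≡3) mod 11; (4|11)=+1, (3|11)=+1; (−1)^{2·2·5}·(+1)^2·(+1)^2 = +1.
v=5: a=5^0·(≡2), b=5^-2·(≡4) mod 5; (2|5)=-1, (4|5)=+1; (−1)^{0·-2·2}·(-1)^-2·(+1)^0 = +1.
v=3: a=3^0·(≡2), b=3^-2·(≡2) mod 3; (2|3)=-1, (2|3)=-1; (−1)^{0·-2·1}·(-1)^-2·(-1)^0 = +1.
v=23: a=23^1·(≡19), b=23^0·(≡3) mod 23; (19|23)=-1, (3|23)=+1; (−1)^{1·0·11}·(-1)^0·(+1)^1 = +1.
v=2: v_2(a)=3, v_2(b)=6; units ≡ 3, 5 (mod 8); ε·ε+αω+βω = 1·0+3·1+6·1 ≡ 1  ⇒  (a,b)_2 = -1.
v=13: a=13^0·(≡2), b=13^-2·(≡6) mod 13; (2|13)=-1, (6|13)=-1; (−1)^{0·-2·6}·(-1)^-2·(-1)^0 = +1.
|Ram(41078, -19)| = 2, even; anisotropic at {2, 19}.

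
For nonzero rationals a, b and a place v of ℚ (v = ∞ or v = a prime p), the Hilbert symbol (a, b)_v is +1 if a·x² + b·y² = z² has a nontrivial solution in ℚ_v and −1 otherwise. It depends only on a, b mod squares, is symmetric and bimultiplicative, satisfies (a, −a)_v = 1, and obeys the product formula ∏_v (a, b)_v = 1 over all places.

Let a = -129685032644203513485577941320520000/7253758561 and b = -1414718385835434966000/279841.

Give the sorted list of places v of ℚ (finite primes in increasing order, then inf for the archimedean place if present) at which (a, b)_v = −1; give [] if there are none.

Mod squares: a ≡ -321997, b ≡ -421135. Check v ∈ {∞, 2, 3, 5, 7, 11, 13, 17, 19, 23, 31, 47}.
v=13: a=13^7·(≡12), b=13^3·(≡4) mod 13; (12|13)=+1, (4|13)=+1; (−1)^{7·3·6}·(+1)^3·(+1)^7 = +1.
v=23: a=23^-6·(≡16), b=23^-4·(≡16) mod 23; (16|23)=+1, (16|23)=+1; (−1)^{-6·-4·11}·(+1)^-4·(+1)^-6 = +1.
v=31: a=31^5·(≡30), b=31^3·(≡27) mod 31; (30|31)=-1, (27|31)=-1; (−1)^{5·3·15}·(-1)^3·(-1)^5 = -1.
v=19: a=19^2·(≡14), b=19^1·(≡12) mod 19; (14|19)=-1, (12|19)=-1; (−1)^{2·1·9}·(-1)^1·(-1)^2 = -1.
v=47: a=47^3·(≡44), b=47^2·(≡8) mod 47; (44|47)=-1, (8|47)=+1; (−1)^{3·2·23}·(-1)^2·(+1)^3 = +1.
v=11: a=11^2·(≡6), b=11^1·(≡2) mod 11; (6|11)=-1, (2|11)=-1; (−1)^{2·1·5}·(-1)^1·(-1)^2 = -1.
v=5: a=5^4·(≡3), b=5^3·(≡2) mod 5; (3|5)=-1, (2|5)=-1; (−1)^{4·3·2}·(-1)^3·(-1)^4 = -1.
v=17: a=17^3·(≡10), b=17^2·(≡7) mod 17; (10|17)=-1, (7|17)=-1; (−1)^{3·2·8}·(-1)^2·(-1)^3 = -1.
v=∞: -321997 < 0 and -421135 < 0  ⇒  (a,b)_∞ = -1.
v=2: v_2(a)=6, v_2(b)=4; units ≡ 3, 1 (mod 8); ε·ε+αω+βω = 1·0+6·0+4·1 ≡ 0  ⇒  (a,b)_2 = +1.
v=3: a=3^4·(≡2), b=3^4·(≡2) mod 3; (2|3)=-1, (2|3)=-1; (−1)^{4·4·1}·(-1)^4·(-1)^4 = +1.
v=7: a=7^-2·(≡5), b=7^0·(≡3) mod 7; (5|7)=-1, (3|7)=-1; (−1)^{-2·0·3}·(-1)^0·(-1)^-2 = +1.
|Ram(-321997, -421135)| = 6, even; anisotropic at {5, 11, 17, 19, 31, ∞}.

[5, 11, 17, 19, 31, inf]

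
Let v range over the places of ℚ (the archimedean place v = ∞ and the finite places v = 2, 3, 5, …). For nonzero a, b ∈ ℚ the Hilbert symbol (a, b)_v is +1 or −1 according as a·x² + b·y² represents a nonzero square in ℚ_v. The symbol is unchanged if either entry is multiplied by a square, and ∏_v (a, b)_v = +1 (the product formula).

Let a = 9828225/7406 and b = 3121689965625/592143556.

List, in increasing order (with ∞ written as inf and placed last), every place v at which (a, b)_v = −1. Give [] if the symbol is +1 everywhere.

[3, 7]

Mod squares: a ≡ 14, b ≡ 105. Check v ∈ {∞, 2, 3, 5, 7, 11, 19, 23}.
v=3: a=3^2·(≡2), b=3^3·(≡2) mod 3; (2|3)=-1, (2|3)=-1; (−1)^{2·3·1}·(-1)^3·(-1)^2 = -1.
v=5: a=5^2·(≡4), b=5^5·(≡4) mod 5; (4|5)=+1, (4|5)=+1; (−1)^{2·5·2}·(+1)^5·(+1)^2 = +1.
v=11: a=11^2·(≡4), b=11^4·(≡10) mod 11; (4|11)=+1, (10|11)=-1; (−1)^{2·4·5}·(+1)^4·(-1)^2 = +1.
v=19: a=19^2·(≡10), b=19^2·(≡12) mod 19; (10|19)=-1, (12|19)=-1; (−1)^{2·2·9}·(-1)^2·(-1)^2 = +1.
v=2: v_2(a)=-1, v_2(b)=-2; units ≡ 7, 1 (mod 8); ε·ε+αω+βω = 1·0+-1·0+-2·0 ≡ 0  ⇒  (a,b)_2 = +1.
v=7: a=7^-1·(≡1), b=7^1·(≡2) mod 7; (1|7)=+1, (2|7)=+1; (−1)^{-1·1·3}·(+1)^1·(+1)^-1 = -1.
v=∞: 14 > 0 and 105 > 0  ⇒  (a,b)_∞ = +1.
v=23: a=23^-2·(≡15), b=23^-6·(≡2) mod 23; (15|23)=-1, (2|23)=+1; (−1)^{-2·-6·11}·(-1)^-6·(+1)^-2 = +1.
|Ram(14, 105)| = 2, even; anisotropic at {3, 7}.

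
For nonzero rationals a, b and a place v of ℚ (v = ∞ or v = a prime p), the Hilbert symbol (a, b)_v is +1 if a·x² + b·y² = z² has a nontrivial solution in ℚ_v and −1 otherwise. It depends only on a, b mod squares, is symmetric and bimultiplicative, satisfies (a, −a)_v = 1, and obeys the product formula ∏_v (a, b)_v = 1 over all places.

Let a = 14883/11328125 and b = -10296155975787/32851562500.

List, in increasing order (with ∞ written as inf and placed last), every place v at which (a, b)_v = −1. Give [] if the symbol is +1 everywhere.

[3, 41]

(a, b) ≡ (3567, -46483) mod (ℚ^×)²; places V = {2, 3, 5, 11, 23, 29, 41, 43, 47, ∞}.
(a,b)_29: α=-1, u≡22; β=-2, v≡25 (mod 29); (22|29)=+1, (25|29)=+1; sign (−1)^0·+1^-2·+1^-1 = +1.
(a,b)_43: α=0, u≡21; β=1, v≡37 (mod 43); (21|43)=+1, (37|43)=-1; sign (−1)^0·+1^1·-1^0 = +1.
(a,b)_41: α=1, u≡8; β=2, v≡7 (mod 41); (8|41)=+1, (7|41)=-1; sign (−1)^0·+1^2·-1^1 = -1.
(a,b)_∞: sgn(3567)=+, sgn(-46483)=−, so +1.
(a,b)_5: α=-8, u≡2; β=-10, v≡2 (mod 5); (2|5)=-1, (2|5)=-1; sign (−1)^0·-1^-10·-1^-8 = +1.
(a,b)_2: α=0, β=-2; u≡7, v≡5 (mod 8); ε(u)ε(v)=1·0, αω(v)=0·1, βω(u)=-2·0; sum ≡ 0  ⇒  +1.
(a,b)_11: α=2, u≡4; β=4, v≡5 (mod 11); (4|11)=+1, (5|11)=+1; sign (−1)^0·+1^4·+1^2 = +1.
(a,b)_47: α=0, u≡21; β=1, v≡46 (mod 47); (21|47)=+1, (46|47)=-1; sign (−1)^0·+1^1·-1^0 = +1.
(a,b)_3: α=1, u≡1; β=2, v≡2 (mod 3); (1|3)=+1, (2|3)=-1; sign (−1)^0·+1^2·-1^1 = -1.
(a,b)_23: α=0, u≡12; β=1, v≡13 (mod 23); (12|23)=+1, (13|23)=+1; sign (−1)^0·+1^1·+1^0 = +1.
Ram(3567, -46483) = {3, 41}; no ℚ_3-point on the conic.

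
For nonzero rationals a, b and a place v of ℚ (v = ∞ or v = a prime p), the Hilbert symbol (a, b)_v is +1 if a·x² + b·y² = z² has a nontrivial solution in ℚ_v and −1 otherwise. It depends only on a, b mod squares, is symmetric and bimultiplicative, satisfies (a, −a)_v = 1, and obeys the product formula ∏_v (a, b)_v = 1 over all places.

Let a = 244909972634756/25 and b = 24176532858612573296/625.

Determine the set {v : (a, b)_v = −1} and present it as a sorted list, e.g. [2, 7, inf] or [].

(a, b) ≡ (100529, 1812239) mod (ℚ^×)²; places V = {2, 5, 11, 13, 19, 23, 29, 37, ∞}.
(a,b)_23: α=2, u≡17; β=3, v≡4 (mod 23); (17|23)=-1, (4|23)=+1; sign (−1)^0·-1^3·+1^2 = -1.
(a,b)_2: α=2, β=4; u≡1, v≡7 (mod 8); ε(u)ε(v)=0·1, αω(v)=2·0, βω(u)=4·0; sum ≡ 0  ⇒  +1.
(a,b)_19: α=1, u≡5; β=1, v≡6 (mod 19); (5|19)=+1, (6|19)=+1; sign (−1)^1·+1^1·+1^1 = -1.
(a,b)_13: α=1, u≡5; β=1, v≡4 (mod 13); (5|13)=-1, (4|13)=+1; sign (−1)^0·-1^1·+1^1 = -1.
(a,b)_37: α=3, u≡7; β=4, v≡10 (mod 37); (7|37)=+1, (10|37)=+1; sign (−1)^0·+1^4·+1^3 = +1.
(a,b)_∞: sgn(100529)=+, sgn(1812239)=+, so +1.
(a,b)_5: α=-2, u≡1; β=-4, v≡1 (mod 5); (1|5)=+1, (1|5)=+1; sign (−1)^0·+1^-4·+1^-2 = +1.
(a,b)_29: α=2, u≡8; β=3, v≡7 (mod 29); (8|29)=-1, (7|29)=+1; sign (−1)^0·-1^3·+1^2 = -1.
(a,b)_11: α=1, u≡3; β=1, v≡2 (mod 11); (3|11)=+1, (2|11)=-1; sign (−1)^1·+1^1·-1^1 = +1.
|Ram(100529, 1812239)| = 4, even; anisotropic at {13, 19, 23, 29}.

[13, 19, 23, 29]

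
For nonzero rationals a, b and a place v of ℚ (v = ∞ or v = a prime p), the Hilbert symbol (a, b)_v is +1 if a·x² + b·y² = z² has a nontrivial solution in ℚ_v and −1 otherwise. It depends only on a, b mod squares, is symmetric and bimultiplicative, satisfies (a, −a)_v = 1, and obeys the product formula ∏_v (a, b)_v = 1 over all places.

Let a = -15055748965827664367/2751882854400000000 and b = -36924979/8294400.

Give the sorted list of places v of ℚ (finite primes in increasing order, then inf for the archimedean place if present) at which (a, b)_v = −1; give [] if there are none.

Mod squares: a ≡ -23, b ≡ -91. Check v ∈ {∞, 2, 3, 5, 7, 13, 23}.
v=5: a=5^-8·(≡2), b=5^-2·(≡1) mod 5; (2|5)=-1, (1|5)=+1; (−1)^{-8·-2·2}·(-1)^-2·(+1)^-8 = +1.
v=∞: -23 < 0 and -91 < 0  ⇒  (a,b)_∞ = -1.
v=23: a=23^5·(≡20), b=23^0·(≡13) mod 23; (20|23)=-1, (13|23)=+1; (−1)^{5·0·11}·(-1)^0·(+1)^5 = +1.
v=13: a=13^2·(≡12), b=13^3·(≡8) mod 13; (12|13)=+1, (8|13)=-1; (−1)^{2·3·6}·(+1)^3·(-1)^2 = +1.
v=2: v_2(a)=-30, v_2(b)=-12; units ≡ 1, 5 (mod 8); ε·ε+αω+βω = 0·0+-30·1+-12·0 ≡ 0  ⇒  (a,b)_2 = +1.
v=3: a=3^-8·(≡1), b=3^-4·(≡2) mod 3; (1|3)=+1, (2|3)=-1; (−1)^{-8·-4·1}·(+1)^-4·(-1)^-8 = +1.
v=7: a=7^12·(≡3), b=7^5·(≡4) mod 7; (3|7)=-1, (4|7)=+1; (−1)^{12·5·3}·(-1)^5·(+1)^12 = -1.
Ram(-23, -91) = {7, ∞}; no ℚ_7-point on the conic.

[7, inf]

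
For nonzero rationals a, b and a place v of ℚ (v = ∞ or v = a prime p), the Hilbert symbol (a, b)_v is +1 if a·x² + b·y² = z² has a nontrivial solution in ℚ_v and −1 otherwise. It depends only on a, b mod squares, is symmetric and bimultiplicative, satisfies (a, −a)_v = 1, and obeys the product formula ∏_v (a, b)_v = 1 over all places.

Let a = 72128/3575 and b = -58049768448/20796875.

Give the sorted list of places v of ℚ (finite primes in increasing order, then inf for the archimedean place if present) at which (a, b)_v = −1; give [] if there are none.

Mod squares: a ≡ 3289, b ≡ -33. Check v ∈ {∞, 2, 3, 5, 7, 11, 13, 23}.
v=2: v_2(a)=6, v_2(b)=10; units ≡ 1, 7 (mod 8); ε·ε+αω+βω = 0·1+6·0+10·0 ≡ 0  ⇒  (a,b)_2 = +1.
v=13: a=13^-1·(≡2), b=13^0·(≡7) mod 13; (2|13)=-1, (7|13)=-1; (−1)^{-1·0·6}·(-1)^0·(-1)^-1 = -1.
v=∞: 3289 > 0 and -33 < 0  ⇒  (a,b)_∞ = +1.
v=11: a=11^-1·(≡2), b=11^-3·(≡2) mod 11; (2|11)=-1, (2|11)=-1; (−1)^{-1·-3·5}·(-1)^-3·(-1)^-1 = -1.
v=23: a=23^1·(≡10), b=23^2·(≡3) mod 23; (10|23)=-1, (3|23)=+1; (−1)^{1·2·11}·(-1)^2·(+1)^1 = +1.
v=7: a=7^2·(≡6), b=7^2·(≡4) mod 7; (6|7)=-1, (4|7)=+1; (−1)^{2·2·3}·(-1)^2·(+1)^2 = +1.
v=3: a=3^0·(≡1), b=3^7·(≡1) mod 3; (1|3)=+1, (1|3)=+1; (−1)^{0·7·1}·(+1)^7·(+1)^0 = +1.
v=5: a=5^-2·(≡1), b=5^-6·(≡2) mod 5; (1|5)=+1, (2|5)=-1; (−1)^{-2·-6·2}·(+1)^-6·(-1)^-2 = +1.
(3289, -33 / ℚ) ramifies at {11, 13}: a division algebra.

[11, 13]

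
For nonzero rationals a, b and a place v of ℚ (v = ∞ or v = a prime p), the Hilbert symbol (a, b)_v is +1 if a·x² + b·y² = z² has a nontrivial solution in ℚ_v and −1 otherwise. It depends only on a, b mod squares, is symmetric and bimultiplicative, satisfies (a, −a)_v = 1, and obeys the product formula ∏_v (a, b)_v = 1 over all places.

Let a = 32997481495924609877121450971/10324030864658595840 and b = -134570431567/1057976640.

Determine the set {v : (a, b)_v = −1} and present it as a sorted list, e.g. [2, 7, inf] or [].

(a, b) ≡ (935, -408595) mod (ℚ^×)²; places V = {2, 3, 5, 7, 11, 13, 17, 19, 23, 37, ∞}.
(a,b)_19: α=2, u≡5; β=1, v≡8 (mod 19); (5|19)=+1, (8|19)=-1; sign (−1)^0·+1^1·-1^2 = +1.
(a,b)_17: α=-1, u≡13; β=-1, v≡7 (mod 17); (13|17)=+1, (7|17)=-1; sign (−1)^0·+1^-1·-1^-1 = -1.
(a,b)_5: α=-1, u≡2; β=-1, v≡1 (mod 5); (2|5)=-1, (1|5)=+1; sign (−1)^0·-1^-1·+1^-1 = -1.
(a,b)_37: α=6, u≡33; β=2, v≡33 (mod 37); (33|37)=+1, (33|37)=+1; sign (−1)^0·+1^2·+1^6 = +1.
(a,b)_7: α=-10, u≡4; β=-4, v≡4 (mod 7); (4|7)=+1, (4|7)=+1; sign (−1)^0·+1^-4·+1^-10 = +1.
(a,b)_23: α=2, u≡5; β=1, v≡17 (mod 23); (5|23)=-1, (17|23)=-1; sign (−1)^0·-1^1·-1^2 = -1.
(a,b)_2: α=-16, β=-6; u≡7, v≡5 (mod 8); ε(u)ε(v)=1·0, αω(v)=-16·1, βω(u)=-6·0; sum ≡ 0  ⇒  +1.
(a,b)_11: α=9, u≡6; β=3, v≡10 (mod 11); (6|11)=-1, (10|11)=-1; sign (−1)^1·-1^3·-1^9 = -1.
(a,b)_13: α=4, u≡4; β=2, v≡8 (mod 13); (4|13)=+1, (8|13)=-1; sign (−1)^0·+1^2·-1^4 = +1.
(a,b)_3: α=-8, u≡2; β=-4, v≡2 (mod 3); (2|3)=-1, (2|3)=-1; sign (−1)^0·-1^-4·-1^-8 = +1.
(a,b)_∞: sgn(935)=+, sgn(-408595)=−, so +1.
|Ram(935, -408595)| = 4, even; anisotropic at {5, 11, 17, 23}.

[5, 11, 17, 23]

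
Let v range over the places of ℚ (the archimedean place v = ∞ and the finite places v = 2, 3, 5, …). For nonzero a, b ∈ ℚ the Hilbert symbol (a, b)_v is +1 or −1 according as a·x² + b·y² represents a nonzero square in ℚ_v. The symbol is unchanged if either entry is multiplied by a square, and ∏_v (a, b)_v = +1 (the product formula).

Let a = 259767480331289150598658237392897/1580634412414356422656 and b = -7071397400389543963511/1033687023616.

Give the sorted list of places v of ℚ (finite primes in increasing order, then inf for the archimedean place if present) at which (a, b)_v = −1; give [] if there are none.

[11, 23]

(a, b) ≡ (27066193, -51359) mod (ℚ^×)²; places V = {2, 3, 7, 11, 13, 17, 23, 29, 31, 47, ∞}.
(a,b)_∞: sgn(27066193)=+, sgn(-51359)=−, so +1.
(a,b)_2: α=-26, β=-14; u≡1, v≡1 (mod 8); ε(u)ε(v)=0·0, αω(v)=-26·0, βω(u)=-14·0; sum ≡ 0  ⇒  +1.
(a,b)_29: α=1, u≡21; β=1, v≡14 (mod 29); (21|29)=-1, (14|29)=-1; sign (−1)^0·-1^1·-1^1 = +1.
(a,b)_3: α=2, u≡1; β=0, v≡1 (mod 3); (1|3)=+1, (1|3)=+1; sign (−1)^0·+1^0·+1^2 = +1.
(a,b)_47: α=-4, u≡2; β=-2, v≡32 (mod 47); (2|47)=+1, (32|47)=+1; sign (−1)^0·+1^-2·+1^-4 = +1.
(a,b)_13: α=-6, u≡5; β=-4, v≡4 (mod 13); (5|13)=-1, (4|13)=+1; sign (−1)^0·-1^-4·+1^-6 = +1.
(a,b)_31: α=3, u≡7; β=2, v≡1 (mod 31); (7|31)=+1, (1|31)=+1; sign (−1)^0·+1^2·+1^3 = +1.
(a,b)_11: α=11, u≡2; β=7, v≡10 (mod 11); (2|11)=-1, (10|11)=-1; sign (−1)^1·-1^7·-1^11 = -1.
(a,b)_7: α=1, u≡1; β=1, v≡3 (mod 7); (1|7)=+1, (3|7)=-1; sign (−1)^1·+1^1·-1^1 = +1.
(a,b)_23: α=7, u≡20; β=5, v≡11 (mod 23); (20|23)=-1, (11|23)=-1; sign (−1)^1·-1^5·-1^7 = -1.
(a,b)_17: α=3, u≡11; β=2, v≡9 (mod 17); (11|17)=-1, (9|17)=+1; sign (−1)^0·-1^2·+1^3 = +1.
|Ram(27066193, -51359)| = 2, even; anisotropic at {11, 23}.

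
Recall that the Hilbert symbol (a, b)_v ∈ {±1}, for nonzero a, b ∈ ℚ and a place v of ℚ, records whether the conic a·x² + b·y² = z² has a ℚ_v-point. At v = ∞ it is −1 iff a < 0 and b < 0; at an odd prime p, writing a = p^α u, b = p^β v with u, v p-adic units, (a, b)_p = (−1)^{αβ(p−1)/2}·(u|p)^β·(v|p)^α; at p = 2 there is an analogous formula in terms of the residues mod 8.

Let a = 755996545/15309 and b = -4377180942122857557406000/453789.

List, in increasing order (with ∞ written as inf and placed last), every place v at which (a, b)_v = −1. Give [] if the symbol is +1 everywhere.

[5, 23, 31, 43]

(a, b) ≡ (103845, -1587063135) mod (ℚ^×)²; places V = {2, 3, 5, 7, 17, 23, 29, 31, 43, ∞}.
(a,b)_17: α=2, u≡9; β=1, v≡16 (mod 17); (9|17)=+1, (16|17)=+1; sign (−1)^0·+1^1·+1^2 = +1.
(a,b)_43: α=1, u≡34; β=3, v≡33 (mod 43); (34|43)=-1, (33|43)=-1; sign (−1)^1·-1^3·-1^1 = -1.
(a,b)_31: α=0, u≡29; β=1, v≡10 (mod 31); (29|31)=-1, (10|31)=+1; sign (−1)^0·-1^1·+1^0 = -1.
(a,b)_23: α=3, u≡14; β=9, v≡21 (mod 23); (14|23)=-1, (21|23)=-1; sign (−1)^1·-1^9·-1^3 = -1.
(a,b)_2: α=0, β=4; u≡5, v≡1 (mod 8); ε(u)ε(v)=0·0, αω(v)=0·0, βω(u)=4·1; sum ≡ 0  ⇒  +1.
(a,b)_29: α=0, u≡6; β=1, v≡22 (mod 29); (6|29)=+1, (22|29)=+1; sign (−1)^0·+1^1·+1^0 = +1.
(a,b)_5: α=1, u≡1; β=3, v≡3 (mod 5); (1|5)=+1, (3|5)=-1; sign (−1)^0·+1^3·-1^1 = -1.
(a,b)_7: α=-1, u≡1; β=-5, v≡3 (mod 7); (1|7)=+1, (3|7)=-1; sign (−1)^1·+1^-5·-1^-1 = +1.
(a,b)_3: α=-7, u≡1; β=-3, v≡2 (mod 3); (1|3)=+1, (2|3)=-1; sign (−1)^1·+1^-3·-1^-7 = +1.
(a,b)_∞: sgn(103845)=+, sgn(-1587063135)=−, so +1.
(103845, -1587063135 / ℚ) ramifies at {5, 23, 31, 43}: a division algebra.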